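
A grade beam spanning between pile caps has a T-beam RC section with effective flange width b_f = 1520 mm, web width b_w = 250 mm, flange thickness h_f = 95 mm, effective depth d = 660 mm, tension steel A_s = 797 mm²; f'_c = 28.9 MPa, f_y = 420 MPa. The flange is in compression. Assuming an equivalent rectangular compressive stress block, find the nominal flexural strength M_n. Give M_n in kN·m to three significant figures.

Tension: T = A_s f_y = 797 × 420 = 334740 N.
Try a within the flange: a = T/(0.85 f'_c b_f) = 334740/(0.85 × 28.9 × 1520) = 8.96 mm.
Since a = 8.96 ≤ h_f = 95 mm, the stress block lies entirely in the flange; analyse as a rectangular beam of width b_f.
M_n = T(d − a/2) = 334740 × (660 − 4.48) = 219.43 × 10⁶ N·mm.
M_n = 219.43 kN·m.

M_n ≈ 219 kN·m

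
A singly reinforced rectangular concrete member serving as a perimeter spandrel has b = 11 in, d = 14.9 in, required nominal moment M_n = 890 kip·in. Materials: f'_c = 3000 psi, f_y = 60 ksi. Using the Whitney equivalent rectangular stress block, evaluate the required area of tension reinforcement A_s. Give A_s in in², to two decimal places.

From M_n = 0.85 f'_c a b (d − a/2):
a = d − √(d² − 2M_n/(0.85 f'_c b)) = 14.9 − √(14.9² − 2 × 890/(0.85 × 3 × 11)) = 2.308 in.
A_s = 0.85 f'_c a b / f_y = 0.85 × 3 × 2.308 × 11 / 60 = 1.079 in².

A_s ≈ 1.08 in²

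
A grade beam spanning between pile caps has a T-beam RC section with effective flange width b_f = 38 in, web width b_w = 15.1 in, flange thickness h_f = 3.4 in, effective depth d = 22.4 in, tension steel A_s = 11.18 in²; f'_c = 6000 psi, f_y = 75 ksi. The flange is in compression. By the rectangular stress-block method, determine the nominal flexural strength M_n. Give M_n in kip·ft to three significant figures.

M_n ≈ 1400 kip·ft

Tension: T = A_s f_y = 11.18 × 75 = 838.5 kips.
Try a within the flange: a = T/(0.85 f'_c b_f) = 838.5/(0.85 × 6 × 38) = 4.327 in.
a = 4.327 > h_f = 3.4 in: the block extends into the web. Split into flange-overhang and web parts.
C_f = 0.85 f'_c (b_f − b_w) h_f = 0.85 × 6 × (38 − 15.1) × 3.4 = 397.1 kips.
Remaining web compression depth: a_w = (T − C_f)/(0.85 f'_c b_w) = (838.5 − 397.1)/(0.85 × 6 × 15.1) = 5.732 in.
M_n = C_f(d − h_f/2) + (T − C_f)(d − a_w/2) = 397.1 × (22.4 − 1.7) + 441.4 × (22.4 − 2.866) = 8220.0 + 8622.3 = 16842.3 kip·in.
M_n = 16842.3/12 = 1403.53 kip·ft.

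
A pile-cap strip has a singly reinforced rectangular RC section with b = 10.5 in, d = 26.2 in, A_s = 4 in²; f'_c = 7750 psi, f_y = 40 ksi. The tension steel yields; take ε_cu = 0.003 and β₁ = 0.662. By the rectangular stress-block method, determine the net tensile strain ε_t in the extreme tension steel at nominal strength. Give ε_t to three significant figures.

ε_t ≈ 0.0195

a = A_s f_y/(0.85 f'_c b) = 2.313 in.
β₁ = 0.662, so c = a/β₁ = 2.313/0.662 = 3.494 in.
From the linear strain diagram with ε_cu = 0.003: ε_t = 0.003 (d − c)/c = 0.003 × (26.2 − 3.494)/3.494 = 0.0195.
Since ε_t ≥ 0.005, the section is tension-controlled.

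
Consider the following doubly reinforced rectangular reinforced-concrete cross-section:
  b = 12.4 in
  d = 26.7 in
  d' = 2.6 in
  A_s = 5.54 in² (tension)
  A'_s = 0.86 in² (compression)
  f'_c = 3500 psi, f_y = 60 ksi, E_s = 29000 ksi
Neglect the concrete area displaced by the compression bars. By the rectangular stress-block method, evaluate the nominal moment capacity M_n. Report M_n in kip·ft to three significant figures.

M_n ≈ 639 kip·ft

Assume both steels yield.
a = (A_s − A'_s) f_y/(0.85 f'_c b) = (5.54 − 0.86) × 60/(0.85 × 3.5 × 12.4) = 7.612 in.
c = a/β₁ = 7.612/0.85 = 8.955 in; ε'_s = 0.003(c − d')/c = 0.0021 ≥ ε_y = 0.0021, so the compression steel yields.
M_n = (A_s − A'_s) f_y (d − a/2) + A'_s f_y (d − d') = 280.8 × (26.7 − 3.806) + 51.6 × (26.7 − 2.6) = 6428.6 + 1243.6 = 7672.2 kip·in = 7672.2/12 = 639.35 kip·ft.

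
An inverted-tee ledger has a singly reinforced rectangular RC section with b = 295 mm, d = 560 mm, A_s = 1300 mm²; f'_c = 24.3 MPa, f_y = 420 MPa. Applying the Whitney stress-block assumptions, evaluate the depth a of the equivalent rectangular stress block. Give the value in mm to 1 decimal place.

T = A_s f_y = 1300 × 420 = 546000 N = 546 kN.
Setting C = 0.85 f'_c a b equal to T: a = 546000/(0.85 × 24.3 × 295) = 89.6 mm.

a ≈ 89.6 mm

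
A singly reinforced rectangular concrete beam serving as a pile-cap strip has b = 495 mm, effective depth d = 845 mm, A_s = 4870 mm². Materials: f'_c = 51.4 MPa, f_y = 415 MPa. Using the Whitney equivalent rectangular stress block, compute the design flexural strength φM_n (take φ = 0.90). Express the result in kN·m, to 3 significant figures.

φM_n ≈ 1450 kN·m

T = A_s f_y = 4870 × 415 = 2021050 N = 2021.05 kN.
From C = T: a = T/(0.85 f'_c b) = 2021050/(0.85 × 51.4 × 495) = 93.45 mm.
M_n = T(d − a/2) = 2021.05 kN × (845 − 46.725) mm = 1613.35 kN·m.
φM_n = 0.90 × 1613.35 = 1452.02 kN·m.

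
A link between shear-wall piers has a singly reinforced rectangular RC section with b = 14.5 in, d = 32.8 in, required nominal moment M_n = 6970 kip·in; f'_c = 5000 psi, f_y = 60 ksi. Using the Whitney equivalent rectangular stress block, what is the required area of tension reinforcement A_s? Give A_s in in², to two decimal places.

From M_n = 0.85 f'_c a b (d − a/2):
a = d − √(d² − 2M_n/(0.85 f'_c b)) = 32.8 − √(32.8² − 2 × 6970/(0.85 × 5 × 14.5)) = 3.652 in.
A_s = 0.85 f'_c a b / f_y = 0.85 × 5 × 3.652 × 14.5 / 60 = 3.751 in².

A_s ≈ 3.75 in²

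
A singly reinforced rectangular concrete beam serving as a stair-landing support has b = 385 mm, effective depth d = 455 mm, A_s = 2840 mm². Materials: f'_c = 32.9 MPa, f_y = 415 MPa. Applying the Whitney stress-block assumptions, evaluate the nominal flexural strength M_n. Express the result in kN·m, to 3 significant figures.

M_n ≈ 472 kN·m

T = A_s f_y = 2840 × 415 = 1178600 N = 1178.6 kN.
From C = T: a = T/(0.85 f'_c b) = 1178600/(0.85 × 32.9 × 385) = 109.47 mm.
M_n = T(d − a/2) = 1178.6 kN × (455 − 54.735) mm = 471.75 kN·m.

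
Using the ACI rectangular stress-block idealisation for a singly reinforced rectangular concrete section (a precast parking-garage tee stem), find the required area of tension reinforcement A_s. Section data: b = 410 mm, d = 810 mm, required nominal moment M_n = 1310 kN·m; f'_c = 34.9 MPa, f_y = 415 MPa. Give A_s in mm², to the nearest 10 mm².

With M_n = 0.85 f'_c a b (d − a/2), solve the quadratic for a:
a = d − √(d² − 2M_n/(0.85 f'_c b)) = 810 − √(810² − 2 × 1310×10⁶/(0.85 × 34.9 × 410)) = 146.16 mm.
A_s = 0.85 f'_c a b / f_y = 0.85 × 34.9 × 146.16 × 410 / 415 = 4283.6 mm².

A_s ≈ 4280 mm²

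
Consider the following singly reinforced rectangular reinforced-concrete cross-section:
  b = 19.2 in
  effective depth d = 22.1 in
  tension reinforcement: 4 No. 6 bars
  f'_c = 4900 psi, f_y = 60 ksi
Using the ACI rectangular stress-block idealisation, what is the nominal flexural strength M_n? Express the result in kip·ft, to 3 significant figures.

A_s = 4 × 0.44 = 1.76 in².
T = A_s f_y = 1.76 × 60 = 105.6 kips.
a = T/(0.85 f'_c b) = 105.6/(0.85 × 4.9 × 19.2) = 1.321 in.
M_n = T(d − a/2) = 105.6 × (22.1 − 0.6605) = 2264.0 kip·in = 2264.0/12 = 188.67 kip·ft.

M_n ≈ 189 kip·ft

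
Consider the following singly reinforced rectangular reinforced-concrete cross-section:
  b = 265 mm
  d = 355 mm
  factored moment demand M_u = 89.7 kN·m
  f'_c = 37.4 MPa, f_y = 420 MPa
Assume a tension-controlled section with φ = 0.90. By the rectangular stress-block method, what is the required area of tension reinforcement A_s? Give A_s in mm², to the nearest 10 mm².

A_s ≈ 700 mm²

M_n = M_u/φ = 89.7/0.90 = 99.6667 kN·m.
With M_n = 0.85 f'_c a b (d − a/2), solve the quadratic for a:
a = d − √(d² − 2M_n/(0.85 f'_c b)) = 355 − √(355² − 2 × 99.6667×10⁶/(0.85 × 37.4 × 265)) = 35.06 mm.
A_s = 0.85 f'_c a b / f_y = 0.85 × 37.4 × 35.06 × 265 / 420 = 703.2 mm².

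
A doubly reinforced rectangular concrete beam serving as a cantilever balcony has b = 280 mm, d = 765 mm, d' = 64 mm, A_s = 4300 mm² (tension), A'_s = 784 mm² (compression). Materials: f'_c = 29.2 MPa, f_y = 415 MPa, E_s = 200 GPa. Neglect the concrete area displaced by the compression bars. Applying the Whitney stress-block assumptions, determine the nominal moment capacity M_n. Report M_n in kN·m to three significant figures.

M_n ≈ 1190 kN·m

Assume both tension and compression steel yield.
Net tension couple steel: A_s − A'_s = 3516 mm².
a = (A_s − A'_s) f_y / (0.85 f'_c b) = 1459140/(0.85 × 29.2 × 280) = 209.96 mm.
c = a/β₁ = 209.96/0.841 = 249.66 mm; ε'_s = 0.003(c − d')/c = 0.0022 ≥ f_y/E_s = 0.0021, so compression steel does yield.
M_n = (A_s − A'_s) f_y (d − a/2) + A'_s f_y (d − d') = [1459140 × (765 − 104.98) + 325360 × (765 − 64)] × 10⁻⁶ = 963.06 + 228.08 = 1191.14 kN·m.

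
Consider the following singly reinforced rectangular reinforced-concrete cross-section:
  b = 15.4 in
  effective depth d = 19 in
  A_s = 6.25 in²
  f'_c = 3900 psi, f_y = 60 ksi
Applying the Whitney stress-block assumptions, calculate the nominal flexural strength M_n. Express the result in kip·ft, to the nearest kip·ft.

M_n ≈ 479 kip·ft

T = A_s f_y = 6.25 × 60 = 375 kips.
a = T/(0.85 f'_c b) = 375/(0.85 × 3.9 × 15.4) = 7.346 in.
M_n = T(d − a/2) = 375 × (19 − 3.673) = 5747.6 kip·in = 5747.6/12 = 478.97 kip·ft.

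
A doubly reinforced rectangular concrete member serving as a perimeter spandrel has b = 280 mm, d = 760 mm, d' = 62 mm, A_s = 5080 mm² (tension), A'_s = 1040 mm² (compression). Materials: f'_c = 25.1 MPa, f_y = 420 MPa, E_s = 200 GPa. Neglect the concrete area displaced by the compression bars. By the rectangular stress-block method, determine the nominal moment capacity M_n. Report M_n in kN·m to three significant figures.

Assume both tension and compression steel yield.
Net tension couple steel: A_s − A'_s = 4040 mm².
a = (A_s − A'_s) f_y / (0.85 f'_c b) = 1696800/(0.85 × 25.1 × 280) = 284.04 mm.
c = a/β₁ = 284.04/0.85 = 334.16 mm; ε'_s = 0.003(c − d')/c = 0.0024 ≥ f_y/E_s = 0.0021, so compression steel does yield.
M_n = (A_s − A'_s) f_y (d − a/2) + A'_s f_y (d − d') = [1696800 × (760 − 142.02) + 436800 × (760 − 62)] × 10⁻⁶ = 1048.59 + 304.89 = 1353.48 kN·m.

M_n ≈ 1350 kN·m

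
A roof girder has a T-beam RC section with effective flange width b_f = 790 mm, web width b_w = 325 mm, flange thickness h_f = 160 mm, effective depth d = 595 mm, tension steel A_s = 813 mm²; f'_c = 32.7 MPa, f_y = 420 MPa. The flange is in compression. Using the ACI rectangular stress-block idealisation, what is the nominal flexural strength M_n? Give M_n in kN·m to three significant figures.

M_n ≈ 201 kN·m

Tension: T = A_s f_y = 813 × 420 = 341460 N.
Try a within the flange: a = T/(0.85 f'_c b_f) = 341460/(0.85 × 32.7 × 790) = 15.55 mm.
Since a = 15.55 ≤ h_f = 160 mm, the stress block lies entirely in the flange; analyse as a rectangular beam of width b_f.
M_n = T(d − a/2) = 341460 × (595 − 7.775) = 200.51 × 10⁶ N·mm.
M_n = 200.51 kN·m.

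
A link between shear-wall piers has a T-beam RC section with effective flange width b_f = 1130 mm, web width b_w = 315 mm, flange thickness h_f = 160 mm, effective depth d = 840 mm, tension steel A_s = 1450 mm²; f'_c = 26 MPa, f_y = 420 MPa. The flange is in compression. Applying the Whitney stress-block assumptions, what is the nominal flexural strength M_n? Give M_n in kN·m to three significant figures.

M_n ≈ 504 kN·m

Tension: T = A_s f_y = 1450 × 420 = 609000 N.
Try a within the flange: a = T/(0.85 f'_c b_f) = 609000/(0.85 × 26 × 1130) = 24.39 mm.
Since a = 24.39 ≤ h_f = 160 mm, the stress block lies entirely in the flange; analyse as a rectangular beam of width b_f.
M_n = T(d − a/2) = 609000 × (840 − 12.195) = 504.13 × 10⁶ N·mm.
M_n = 504.13 kN·m.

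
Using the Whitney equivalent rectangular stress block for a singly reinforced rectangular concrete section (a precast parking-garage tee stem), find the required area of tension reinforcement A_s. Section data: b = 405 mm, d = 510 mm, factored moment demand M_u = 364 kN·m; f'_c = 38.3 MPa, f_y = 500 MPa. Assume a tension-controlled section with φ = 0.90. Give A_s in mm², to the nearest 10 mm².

A_s ≈ 1690 mm²

M_n = M_u/φ = 364/0.90 = 404.444 kN·m.
With M_n = 0.85 f'_c a b (d − a/2), solve the quadratic for a:
a = d − √(d² − 2M_n/(0.85 f'_c b)) = 510 − √(510² − 2 × 404.444×10⁶/(0.85 × 38.3 × 405)) = 64.19 mm.
A_s = 0.85 f'_c a b / f_y = 0.85 × 38.3 × 64.19 × 405 / 500 = 1692.7 mm².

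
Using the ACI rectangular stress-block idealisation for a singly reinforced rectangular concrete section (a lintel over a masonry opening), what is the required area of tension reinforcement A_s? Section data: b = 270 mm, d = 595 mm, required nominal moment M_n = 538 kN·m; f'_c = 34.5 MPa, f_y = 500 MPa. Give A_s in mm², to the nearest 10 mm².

A_s ≈ 2030 mm²

With M_n = 0.85 f'_c a b (d − a/2), solve the quadratic for a:
a = d − √(d² − 2M_n/(0.85 f'_c b)) = 595 − √(595² − 2 × 538×10⁶/(0.85 × 34.5 × 270)) = 127.96 mm.
A_s = 0.85 f'_c a b / f_y = 0.85 × 34.5 × 127.96 × 270 / 500 = 2026.3 mm².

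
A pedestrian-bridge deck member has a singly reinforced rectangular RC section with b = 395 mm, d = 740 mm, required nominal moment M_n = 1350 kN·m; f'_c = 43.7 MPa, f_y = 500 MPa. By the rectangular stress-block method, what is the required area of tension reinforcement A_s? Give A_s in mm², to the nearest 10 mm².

A_s ≈ 4020 mm²

With M_n = 0.85 f'_c a b (d − a/2), solve the quadratic for a:
a = d − √(d² − 2M_n/(0.85 f'_c b)) = 740 − √(740² − 2 × 1350×10⁶/(0.85 × 43.7 × 395)) = 137.02 mm.
A_s = 0.85 f'_c a b / f_y = 0.85 × 43.7 × 137.02 × 395 / 500 = 4020.8 mm².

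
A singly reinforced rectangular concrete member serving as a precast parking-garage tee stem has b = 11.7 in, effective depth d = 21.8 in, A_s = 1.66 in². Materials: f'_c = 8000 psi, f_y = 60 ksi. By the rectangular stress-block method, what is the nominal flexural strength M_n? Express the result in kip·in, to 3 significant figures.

T = A_s f_y = 1.66 × 60 = 99.6 kips.
a = T/(0.85 f'_c b) = 99.6/(0.85 × 8 × 11.7) = 1.252 in.
M_n = T(d − a/2) = 99.6 × (21.8 − 0.626) = 2108.9 kip·in.

M_n ≈ 2110 kip·in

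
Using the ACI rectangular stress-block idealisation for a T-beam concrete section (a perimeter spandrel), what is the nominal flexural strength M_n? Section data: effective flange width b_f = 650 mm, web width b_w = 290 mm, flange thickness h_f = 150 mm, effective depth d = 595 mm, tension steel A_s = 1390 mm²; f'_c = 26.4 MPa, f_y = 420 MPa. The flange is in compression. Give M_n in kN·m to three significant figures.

Tension: T = A_s f_y = 1390 × 420 = 583800 N.
Try a within the flange: a = T/(0.85 f'_c b_f) = 583800/(0.85 × 26.4 × 650) = 40.02 mm.
Since a = 40.02 ≤ h_f = 150 mm, the stress block lies entirely in the flange; analyse as a rectangular beam of width b_f.
M_n = T(d − a/2) = 583800 × (595 − 20.01) = 335.68 × 10⁶ N·mm.
M_n = 335.68 kN·m.

M_n ≈ 336 kN·m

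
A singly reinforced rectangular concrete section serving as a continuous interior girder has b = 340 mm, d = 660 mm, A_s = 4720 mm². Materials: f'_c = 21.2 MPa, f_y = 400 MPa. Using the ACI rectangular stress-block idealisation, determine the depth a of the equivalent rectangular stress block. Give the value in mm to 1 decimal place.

a ≈ 308.2 mm

T = A_s f_y = 4720 × 400 = 1888000 N = 1888 kN.
Setting C = 0.85 f'_c a b equal to T: a = 1888000/(0.85 × 21.2 × 340) = 308.2 mm.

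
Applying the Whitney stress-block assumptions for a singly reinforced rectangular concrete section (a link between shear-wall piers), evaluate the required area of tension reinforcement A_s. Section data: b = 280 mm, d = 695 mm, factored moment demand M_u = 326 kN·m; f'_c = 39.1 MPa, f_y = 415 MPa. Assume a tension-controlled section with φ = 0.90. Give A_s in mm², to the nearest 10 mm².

M_n = M_u/φ = 326/0.90 = 362.222 kN·m.
With M_n = 0.85 f'_c a b (d − a/2), solve the quadratic for a:
a = d − √(d² − 2M_n/(0.85 f'_c b)) = 695 − √(695² − 2 × 362.222×10⁶/(0.85 × 39.1 × 280)) = 58.47 mm.
A_s = 0.85 f'_c a b / f_y = 0.85 × 39.1 × 58.47 × 280 / 415 = 1311.1 mm².

A_s ≈ 1310 mm²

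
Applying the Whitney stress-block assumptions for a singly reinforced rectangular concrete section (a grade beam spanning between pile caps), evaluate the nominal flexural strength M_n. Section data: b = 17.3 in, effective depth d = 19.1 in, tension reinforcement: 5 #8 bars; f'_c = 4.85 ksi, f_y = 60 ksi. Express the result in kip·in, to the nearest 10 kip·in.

A_s = 5 × 0.79 = 3.95 in².
T = A_s f_y = 3.95 × 60 = 237 kips.
a = T/(0.85 f'_c b) = 237/(0.85 × 4.85 × 17.3) = 3.323 in.
M_n = T(d − a/2) = 237 × (19.1 − 1.6615) = 4132.9 kip·in.

M_n ≈ 4130 kip·in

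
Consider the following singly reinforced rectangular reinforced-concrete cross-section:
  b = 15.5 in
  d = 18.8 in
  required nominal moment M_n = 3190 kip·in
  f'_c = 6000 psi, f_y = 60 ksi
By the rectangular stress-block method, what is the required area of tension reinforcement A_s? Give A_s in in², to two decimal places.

A_s ≈ 3.01 in²

From M_n = 0.85 f'_c a b (d − a/2):
a = d − √(d² − 2M_n/(0.85 f'_c b)) = 18.8 − √(18.8² − 2 × 3190/(0.85 × 6 × 15.5)) = 2.285 in.
A_s = 0.85 f'_c a b / f_y = 0.85 × 6 × 2.285 × 15.5 / 60 = 3.010 in².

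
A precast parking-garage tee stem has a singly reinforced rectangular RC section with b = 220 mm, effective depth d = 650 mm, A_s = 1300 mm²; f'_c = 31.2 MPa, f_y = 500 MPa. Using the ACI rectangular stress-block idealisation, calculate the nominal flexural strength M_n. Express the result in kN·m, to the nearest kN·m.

T = A_s f_y = 1300 × 500 = 650000 N = 650 kN.
From C = T: a = T/(0.85 f'_c b) = 650000/(0.85 × 31.2 × 220) = 111.41 mm.
M_n = T(d − a/2) = 650 kN × (650 − 55.705) mm = 386.29 kN·m.

M_n ≈ 386 kN·m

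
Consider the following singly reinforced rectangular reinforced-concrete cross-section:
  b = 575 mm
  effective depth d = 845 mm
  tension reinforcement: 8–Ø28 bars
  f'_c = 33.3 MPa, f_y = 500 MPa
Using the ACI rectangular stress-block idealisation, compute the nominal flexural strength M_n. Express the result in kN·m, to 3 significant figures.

A_s = 8 × 616 = 4928 mm².
T = A_s f_y = 4928 × 500 = 2464000 N = 2464 kN.
From C = T: a = T/(0.85 f'_c b) = 2464000/(0.85 × 33.3 × 575) = 151.39 mm.
M_n = T(d − a/2) = 2464 kN × (845 − 75.695) mm = 1895.57 kN·m.

M_n ≈ 1900 kN·m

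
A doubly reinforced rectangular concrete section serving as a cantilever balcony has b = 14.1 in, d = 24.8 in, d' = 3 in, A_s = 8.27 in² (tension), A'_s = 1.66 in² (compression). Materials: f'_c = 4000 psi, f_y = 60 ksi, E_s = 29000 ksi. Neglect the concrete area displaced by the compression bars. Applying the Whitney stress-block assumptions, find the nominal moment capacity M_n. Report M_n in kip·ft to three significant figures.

M_n ≈ 864 kip·ft

Assume both steels yield.
a = (A_s − A'_s) f_y/(0.85 f'_c b) = (8.27 − 1.66) × 60/(0.85 × 4 × 14.1) = 8.273 in.
c = a/β₁ = 8.273/0.85 = 9.733 in; ε'_s = 0.003(c − d')/c = 0.0021 ≥ ε_y = 0.0021, so the compression steel yields.
M_n = (A_s − A'_s) f_y (d − a/2) + A'_s f_y (d − d') = 396.6 × (24.8 − 4.1365) + 99.6 × (24.8 − 3) = 8195.1 + 2171.3 = 10366.4 kip·in = 10366.4/12 = 863.87 kip·ft.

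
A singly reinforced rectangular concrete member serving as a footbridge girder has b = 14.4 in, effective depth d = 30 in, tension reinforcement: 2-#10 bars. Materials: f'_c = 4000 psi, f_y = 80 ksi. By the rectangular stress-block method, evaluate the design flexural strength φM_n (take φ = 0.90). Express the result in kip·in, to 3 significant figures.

A_s = 2 × 1.27 = 2.54 in².
T = A_s f_y = 2.54 × 80 = 203.2 kips.
a = T/(0.85 f'_c b) = 203.2/(0.85 × 4 × 14.4) = 4.150 in.
M_n = T(d − a/2) = 203.2 × (30 − 2.075) = 5674.4 kip·in.
φM_n = 0.90 × 5674.4 = 5107.0 kip·in.

φM_n ≈ 5110 kip·in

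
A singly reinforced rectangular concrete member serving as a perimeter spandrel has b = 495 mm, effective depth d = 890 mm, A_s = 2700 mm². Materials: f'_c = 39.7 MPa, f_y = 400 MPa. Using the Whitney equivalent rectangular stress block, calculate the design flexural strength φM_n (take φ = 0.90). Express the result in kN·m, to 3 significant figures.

T = A_s f_y = 2700 × 400 = 1080000 N = 1080 kN.
From C = T: a = T/(0.85 f'_c b) = 1080000/(0.85 × 39.7 × 495) = 64.66 mm.
M_n = T(d − a/2) = 1080 kN × (890 − 32.33) mm = 926.28 kN·m.
φM_n = 0.90 × 926.28 = 833.65 kN·m.

φM_n ≈ 834 kN·m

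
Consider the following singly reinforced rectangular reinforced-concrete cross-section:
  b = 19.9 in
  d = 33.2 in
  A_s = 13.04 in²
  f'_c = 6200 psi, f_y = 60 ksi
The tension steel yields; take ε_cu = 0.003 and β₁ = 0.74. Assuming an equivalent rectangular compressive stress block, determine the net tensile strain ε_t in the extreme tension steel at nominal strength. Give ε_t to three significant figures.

a = A_s f_y/(0.85 f'_c b) = 7.460 in.
β₁ = 0.74, so c = a/β₁ = 7.460/0.74 = 10.081 in.
From the linear strain diagram with ε_cu = 0.003: ε_t = 0.003 (d − c)/c = 0.003 × (33.2 − 10.081)/10.081 = 0.00688.
Since ε_t ≥ 0.005, the section is tension-controlled.

ε_t ≈ 0.00688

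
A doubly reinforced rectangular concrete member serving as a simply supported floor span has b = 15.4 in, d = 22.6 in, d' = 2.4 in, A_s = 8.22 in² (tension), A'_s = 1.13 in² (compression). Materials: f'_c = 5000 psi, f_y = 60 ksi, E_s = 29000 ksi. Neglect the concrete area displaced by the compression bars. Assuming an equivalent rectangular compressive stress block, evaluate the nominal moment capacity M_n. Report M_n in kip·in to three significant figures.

Assume both steels yield.
a = (A_s − A'_s) f_y/(0.85 f'_c b) = (8.22 − 1.13) × 60/(0.85 × 5 × 15.4) = 6.500 in.
c = a/β₁ = 6.500/0.8 = 8.125 in; ε'_s = 0.003(c − d')/c = 0.0021 ≥ ε_y = 0.0021, so the compression steel yields.
M_n = (A_s − A'_s) f_y (d − a/2) + A'_s f_y (d − d') = 425.4 × (22.6 − 3.25) + 67.8 × (22.6 − 2.4) = 8231.5 + 1369.6 = 9601.1 kip·in.

M_n ≈ 9600 kip·in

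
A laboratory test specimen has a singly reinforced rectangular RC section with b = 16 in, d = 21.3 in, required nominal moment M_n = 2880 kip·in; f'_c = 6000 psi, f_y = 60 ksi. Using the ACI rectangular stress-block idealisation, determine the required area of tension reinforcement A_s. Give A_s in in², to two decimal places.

From M_n = 0.85 f'_c a b (d − a/2):
a = d − √(d² − 2M_n/(0.85 f'_c b)) = 21.3 − √(21.3² − 2 × 2880/(0.85 × 6 × 16)) = 1.727 in.
A_s = 0.85 f'_c a b / f_y = 0.85 × 6 × 1.727 × 16 / 60 = 2.349 in².

A_s ≈ 2.35 in²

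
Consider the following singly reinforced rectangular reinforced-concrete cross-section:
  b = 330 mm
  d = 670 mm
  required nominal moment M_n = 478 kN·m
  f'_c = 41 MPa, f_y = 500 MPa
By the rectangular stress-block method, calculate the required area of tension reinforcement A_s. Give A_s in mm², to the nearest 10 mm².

A_s ≈ 1500 mm²

With M_n = 0.85 f'_c a b (d − a/2), solve the quadratic for a:
a = d − √(d² − 2M_n/(0.85 f'_c b)) = 670 − √(670² − 2 × 478×10⁶/(0.85 × 41 × 330)) = 65.21 mm.
A_s = 0.85 f'_c a b / f_y = 0.85 × 41 × 65.21 × 330 / 500 = 1499.9 mm².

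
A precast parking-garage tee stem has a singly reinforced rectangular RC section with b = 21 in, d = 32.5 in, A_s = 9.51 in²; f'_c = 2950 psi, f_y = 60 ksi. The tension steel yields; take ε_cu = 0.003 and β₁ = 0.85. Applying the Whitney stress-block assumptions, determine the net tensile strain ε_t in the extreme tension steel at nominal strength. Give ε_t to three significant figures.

ε_t ≈ 0.00465

a = A_s f_y/(0.85 f'_c b) = 10.836 in.
β₁ = 0.85, so c = a/β₁ = 10.836/0.85 = 12.748 in.
From the linear strain diagram with ε_cu = 0.003: ε_t = 0.003 (d − c)/c = 0.003 × (32.5 − 12.748)/12.748 = 0.00465.
ε_t is between 0.004 and 0.005 — transition zone.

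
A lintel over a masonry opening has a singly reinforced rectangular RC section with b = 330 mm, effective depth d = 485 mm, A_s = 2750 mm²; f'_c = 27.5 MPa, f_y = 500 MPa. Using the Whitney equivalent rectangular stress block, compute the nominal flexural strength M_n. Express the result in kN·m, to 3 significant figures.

M_n ≈ 544 kN·m

T = A_s f_y = 2750 × 500 = 1375000 N = 1375 kN.
From C = T: a = T/(0.85 f'_c b) = 1375000/(0.85 × 27.5 × 330) = 178.25 mm.
M_n = T(d − a/2) = 1375 kN × (485 − 89.125) mm = 544.33 kN·m.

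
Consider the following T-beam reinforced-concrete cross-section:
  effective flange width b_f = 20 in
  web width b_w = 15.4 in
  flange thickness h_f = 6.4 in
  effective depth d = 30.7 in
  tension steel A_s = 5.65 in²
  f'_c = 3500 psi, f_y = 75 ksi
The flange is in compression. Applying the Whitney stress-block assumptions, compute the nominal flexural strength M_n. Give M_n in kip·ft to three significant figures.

M_n ≈ 958 kip·ft

Tension: T = A_s f_y = 5.65 × 75 = 423.75 kips.
Try a within the flange: a = T/(0.85 f'_c b_f) = 423.75/(0.85 × 3.5 × 20) = 7.122 in.
a = 7.122 > h_f = 6.4 in: the block extends into the web. Split into flange-overhang and web parts.
C_f = 0.85 f'_c (b_f − b_w) h_f = 0.85 × 3.5 × (20 − 15.4) × 6.4 = 87.6 kips.
Remaining web compression depth: a_w = (T − C_f)/(0.85 f'_c b_w) = (423.75 − 87.6)/(0.85 × 3.5 × 15.4) = 7.337 in.
M_n = C_f(d − h_f/2) + (T − C_f)(d − a_w/2) = 87.6 × (30.7 − 3.2) + 336.15 × (30.7 − 3.6685) = 2409.0 + 9086.6 = 11495.6 kip·in.
M_n = 11495.6/12 = 957.97 kip·ft.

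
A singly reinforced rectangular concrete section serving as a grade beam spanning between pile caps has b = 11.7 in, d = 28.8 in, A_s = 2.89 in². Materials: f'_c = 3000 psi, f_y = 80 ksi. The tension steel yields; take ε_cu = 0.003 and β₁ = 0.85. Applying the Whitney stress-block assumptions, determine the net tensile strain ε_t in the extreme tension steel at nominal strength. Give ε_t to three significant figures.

ε_t ≈ 0.00648

a = A_s f_y/(0.85 f'_c b) = 7.749 in.
β₁ = 0.85, so c = a/β₁ = 7.749/0.85 = 9.116 in.
From the linear strain diagram with ε_cu = 0.003: ε_t = 0.003 (d − c)/c = 0.003 × (28.8 − 9.116)/9.116 = 0.00648.
Since ε_t ≥ 0.005, the section is tension-controlled.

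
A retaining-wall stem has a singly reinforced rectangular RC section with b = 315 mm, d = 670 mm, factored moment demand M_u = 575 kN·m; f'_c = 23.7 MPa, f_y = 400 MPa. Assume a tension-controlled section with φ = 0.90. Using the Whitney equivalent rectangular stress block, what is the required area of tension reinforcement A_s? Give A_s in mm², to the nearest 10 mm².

M_n = M_u/φ = 575/0.90 = 638.889 kN·m.
With M_n = 0.85 f'_c a b (d − a/2), solve the quadratic for a:
a = d − √(d² − 2M_n/(0.85 f'_c b)) = 670 − √(670² − 2 × 638.889×10⁶/(0.85 × 23.7 × 315)) = 172.47 mm.
A_s = 0.85 f'_c a b / f_y = 0.85 × 23.7 × 172.47 × 315 / 400 = 2736.1 mm².

A_s ≈ 2740 mm²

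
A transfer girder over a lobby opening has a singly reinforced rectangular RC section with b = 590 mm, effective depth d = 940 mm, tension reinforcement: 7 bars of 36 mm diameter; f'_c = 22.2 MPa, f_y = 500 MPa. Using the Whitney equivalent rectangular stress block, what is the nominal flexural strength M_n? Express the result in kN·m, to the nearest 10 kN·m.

A_s = 7 × 1018 = 7126 mm².
T = A_s f_y = 7126 × 500 = 3563000 N = 3563 kN.
From C = T: a = T/(0.85 f'_c b) = 3563000/(0.85 × 22.2 × 590) = 320.03 mm.
M_n = T(d − a/2) = 3563 kN × (940 − 160.015) mm = 2779.09 kN·m.

M_n ≈ 2780 kN·m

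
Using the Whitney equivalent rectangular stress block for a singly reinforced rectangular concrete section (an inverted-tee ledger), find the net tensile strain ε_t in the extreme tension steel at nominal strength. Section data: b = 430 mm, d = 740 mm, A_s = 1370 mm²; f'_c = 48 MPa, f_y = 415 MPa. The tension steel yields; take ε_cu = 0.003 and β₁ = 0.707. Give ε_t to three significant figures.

a = A_s f_y/(0.85 f'_c b) = 32.41 mm.
β₁ = 0.707, so c = a/β₁ = 32.41/0.707 = 45.84 mm.
From the linear strain diagram with ε_cu = 0.003: ε_t = 0.003 (d − c)/c = 0.003 × (740 − 45.84)/45.84 = 0.0454.
Since ε_t ≥ 0.005, the section is tension-controlled.

ε_t ≈ 0.0454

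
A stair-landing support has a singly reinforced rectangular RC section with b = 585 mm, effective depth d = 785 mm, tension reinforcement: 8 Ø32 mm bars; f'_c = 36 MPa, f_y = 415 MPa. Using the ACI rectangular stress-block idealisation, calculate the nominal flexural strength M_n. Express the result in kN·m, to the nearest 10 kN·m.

A_s = 8 × 804 = 6432 mm².
T = A_s f_y = 6432 × 415 = 2669280 N = 2669.28 kN.
From C = T: a = T/(0.85 f'_c b) = 2669280/(0.85 × 36 × 585) = 149.11 mm.
M_n = T(d − a/2) = 2669.28 kN × (785 − 74.555) mm = 1896.38 kN·m.

M_n ≈ 1900 kN·m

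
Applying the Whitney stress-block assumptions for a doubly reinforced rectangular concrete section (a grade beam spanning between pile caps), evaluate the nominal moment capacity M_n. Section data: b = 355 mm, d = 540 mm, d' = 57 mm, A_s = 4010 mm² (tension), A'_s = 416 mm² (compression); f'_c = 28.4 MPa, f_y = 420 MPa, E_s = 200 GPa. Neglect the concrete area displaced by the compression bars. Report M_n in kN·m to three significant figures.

M_n ≈ 767 kN·m

Assume both tension and compression steel yield.
Net tension couple steel: A_s − A'_s = 3594 mm².
a = (A_s − A'_s) f_y / (0.85 f'_c b) = 1509480/(0.85 × 28.4 × 355) = 176.14 mm.
c = a/β₁ = 176.14/0.847 = 207.96 mm; ε'_s = 0.003(c − d')/c = 0.0022 ≥ f_y/E_s = 0.0021, so compression steel does yield.
M_n = (A_s − A'_s) f_y (d − a/2) + A'_s f_y (d − d') = [1509480 × (540 − 88.07) + 174720 × (540 − 57)] × 10⁻⁶ = 682.18 + 84.39 = 766.57 kN·m.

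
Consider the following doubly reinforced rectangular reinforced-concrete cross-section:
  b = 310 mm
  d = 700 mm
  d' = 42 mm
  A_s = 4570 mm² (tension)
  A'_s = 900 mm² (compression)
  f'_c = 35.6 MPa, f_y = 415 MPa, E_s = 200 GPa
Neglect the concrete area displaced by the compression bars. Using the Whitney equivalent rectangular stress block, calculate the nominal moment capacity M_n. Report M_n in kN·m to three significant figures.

Assume both tension and compression steel yield.
Net tension couple steel: A_s − A'_s = 3670 mm².
a = (A_s − A'_s) f_y / (0.85 f'_c b) = 1523050/(0.85 × 35.6 × 310) = 162.36 mm.
c = a/β₁ = 162.36/0.796 = 203.97 mm; ε'_s = 0.003(c − d')/c = 0.0024 ≥ f_y/E_s = 0.0021, so compression steel does yield.
M_n = (A_s − A'_s) f_y (d − a/2) + A'_s f_y (d − d') = [1523050 × (700 − 81.18) + 373500 × (700 − 42)] × 10⁻⁶ = 942.49 + 245.76 = 1188.25 kN·m.

M_n ≈ 1190 kN·m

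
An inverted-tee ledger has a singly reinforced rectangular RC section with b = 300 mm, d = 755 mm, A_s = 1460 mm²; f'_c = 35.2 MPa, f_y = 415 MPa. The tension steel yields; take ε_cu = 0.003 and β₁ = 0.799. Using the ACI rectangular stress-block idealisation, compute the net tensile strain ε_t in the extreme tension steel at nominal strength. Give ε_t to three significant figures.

ε_t ≈ 0.0238

a = A_s f_y/(0.85 f'_c b) = 67.50 mm.
β₁ = 0.799, so c = a/β₁ = 67.50/0.799 = 84.48 mm.
From the linear strain diagram with ε_cu = 0.003: ε_t = 0.003 (d − c)/c = 0.003 × (755 − 84.48)/84.48 = 0.0238.
Since ε_t ≥ 0.005, the section is tension-controlled.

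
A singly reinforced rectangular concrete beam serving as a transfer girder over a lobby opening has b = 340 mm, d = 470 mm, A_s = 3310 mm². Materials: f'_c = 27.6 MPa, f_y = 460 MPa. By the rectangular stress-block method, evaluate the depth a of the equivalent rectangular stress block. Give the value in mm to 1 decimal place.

a ≈ 190.9 mm

T = A_s f_y = 3310 × 460 = 1522600 N = 1522.6 kN.
Setting C = 0.85 f'_c a b equal to T: a = 1522600/(0.85 × 27.6 × 340) = 190.9 mm.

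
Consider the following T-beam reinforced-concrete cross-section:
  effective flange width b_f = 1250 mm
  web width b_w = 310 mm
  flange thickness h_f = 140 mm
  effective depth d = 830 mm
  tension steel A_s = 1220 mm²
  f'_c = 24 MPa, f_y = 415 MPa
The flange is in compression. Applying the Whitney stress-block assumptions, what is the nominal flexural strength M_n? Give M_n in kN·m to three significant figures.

Tension: T = A_s f_y = 1220 × 415 = 506300 N.
Try a within the flange: a = T/(0.85 f'_c b_f) = 506300/(0.85 × 24 × 1250) = 19.85 mm.
Since a = 19.85 ≤ h_f = 140 mm, the stress block lies entirely in the flange; analyse as a rectangular beam of width b_f.
M_n = T(d − a/2) = 506300 × (830 − 9.925) = 415.20 × 10⁶ N·mm.
M_n = 415.20 kN·m.

M_n ≈ 415 kN·m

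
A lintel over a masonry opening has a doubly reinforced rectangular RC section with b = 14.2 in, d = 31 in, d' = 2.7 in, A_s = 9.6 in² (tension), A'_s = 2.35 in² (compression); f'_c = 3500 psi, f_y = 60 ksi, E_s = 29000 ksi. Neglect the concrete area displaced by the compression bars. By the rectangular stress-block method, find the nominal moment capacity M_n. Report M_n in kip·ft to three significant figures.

Assume both steels yield.
a = (A_s − A'_s) f_y/(0.85 f'_c b) = (9.6 − 2.35) × 60/(0.85 × 3.5 × 14.2) = 10.297 in.
c = a/β₁ = 10.297/0.85 = 12.114 in; ε'_s = 0.003(c − d')/c = 0.0023 ≥ ε_y = 0.0021, so the compression steel yields.
M_n = (A_s − A'_s) f_y (d − a/2) + A'_s f_y (d − d') = 435 × (31 − 5.1485) + 141 × (31 − 2.7) = 11245.4 + 3990.3 = 15235.7 kip·in = 15235.7/12 = 1269.64 kip·ft.

M_n ≈ 1270 kip·ft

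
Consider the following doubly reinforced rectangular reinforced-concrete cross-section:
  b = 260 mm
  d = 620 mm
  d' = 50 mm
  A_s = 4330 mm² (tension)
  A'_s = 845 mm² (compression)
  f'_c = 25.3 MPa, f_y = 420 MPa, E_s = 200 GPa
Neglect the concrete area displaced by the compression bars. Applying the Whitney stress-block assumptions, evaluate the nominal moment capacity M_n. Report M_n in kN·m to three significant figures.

M_n ≈ 918 kN·m

Assume both tension and compression steel yield.
Net tension couple steel: A_s − A'_s = 3485 mm².
a = (A_s − A'_s) f_y / (0.85 f'_c b) = 1463700/(0.85 × 25.3 × 260) = 261.78 mm.
c = a/β₁ = 261.78/0.85 = 307.98 mm; ε'_s = 0.003(c − d')/c = 0.0025 ≥ f_y/E_s = 0.0021, so compression steel does yield.
M_n = (A_s − A'_s) f_y (d − a/2) + A'_s f_y (d − d') = [1463700 × (620 − 130.89) + 354900 × (620 − 50)] × 10⁻⁶ = 715.91 + 202.29 = 918.20 kN·m.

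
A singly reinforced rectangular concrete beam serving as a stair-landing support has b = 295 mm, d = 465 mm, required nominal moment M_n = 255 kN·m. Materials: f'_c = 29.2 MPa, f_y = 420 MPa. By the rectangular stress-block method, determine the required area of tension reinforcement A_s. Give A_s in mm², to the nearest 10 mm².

A_s ≈ 1430 mm²

With M_n = 0.85 f'_c a b (d − a/2), solve the quadratic for a:
a = d − √(d² − 2M_n/(0.85 f'_c b)) = 465 − √(465² − 2 × 255×10⁶/(0.85 × 29.2 × 295)) = 82.15 mm.
A_s = 0.85 f'_c a b / f_y = 0.85 × 29.2 × 82.15 × 295 / 420 = 1432.1 mm².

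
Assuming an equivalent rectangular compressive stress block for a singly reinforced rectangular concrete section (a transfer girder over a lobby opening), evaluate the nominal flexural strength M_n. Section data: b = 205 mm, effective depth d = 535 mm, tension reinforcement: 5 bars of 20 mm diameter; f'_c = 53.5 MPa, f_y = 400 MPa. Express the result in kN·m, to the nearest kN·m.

A_s = 5 × 314 = 1570 mm².
T = A_s f_y = 1570 × 400 = 628000 N = 628 kN.
From C = T: a = T/(0.85 f'_c b) = 628000/(0.85 × 53.5 × 205) = 67.36 mm.
M_n = T(d − a/2) = 628 kN × (535 − 33.68) mm = 314.83 kN·m.

M_n ≈ 315 kN·m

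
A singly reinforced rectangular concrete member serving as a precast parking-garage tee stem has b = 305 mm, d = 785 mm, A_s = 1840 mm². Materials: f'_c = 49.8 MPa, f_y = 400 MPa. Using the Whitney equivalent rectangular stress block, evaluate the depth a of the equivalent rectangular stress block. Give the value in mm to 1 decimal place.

a ≈ 57.0 mm

T = A_s f_y = 1840 × 400 = 736000 N = 736 kN.
Setting C = 0.85 f'_c a b equal to T: a = 736000/(0.85 × 49.8 × 305) = 57.0 mm.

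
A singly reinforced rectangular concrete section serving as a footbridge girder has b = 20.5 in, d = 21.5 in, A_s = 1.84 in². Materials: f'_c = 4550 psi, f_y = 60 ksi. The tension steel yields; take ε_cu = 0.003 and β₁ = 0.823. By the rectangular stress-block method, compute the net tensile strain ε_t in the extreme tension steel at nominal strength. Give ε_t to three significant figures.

a = A_s f_y/(0.85 f'_c b) = 1.392 in.
β₁ = 0.823, so c = a/β₁ = 1.392/0.823 = 1.691 in.
From the linear strain diagram with ε_cu = 0.003: ε_t = 0.003 (d − c)/c = 0.003 × (21.5 − 1.691)/1.691 = 0.0351.
Since ε_t ≥ 0.005, the section is tension-controlled.

ε_t ≈ 0.0351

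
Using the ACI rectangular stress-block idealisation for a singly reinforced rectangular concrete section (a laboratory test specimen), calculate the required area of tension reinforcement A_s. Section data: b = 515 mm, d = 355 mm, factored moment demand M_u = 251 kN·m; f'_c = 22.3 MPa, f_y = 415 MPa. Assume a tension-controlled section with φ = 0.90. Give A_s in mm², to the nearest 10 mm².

A_s ≈ 2180 mm²

M_n = M_u/φ = 251/0.90 = 278.889 kN·m.
With M_n = 0.85 f'_c a b (d − a/2), solve the quadratic for a:
a = d − √(d² − 2M_n/(0.85 f'_c b)) = 355 − √(355² − 2 × 278.889×10⁶/(0.85 × 22.3 × 515)) = 92.54 mm.
A_s = 0.85 f'_c a b / f_y = 0.85 × 22.3 × 92.54 × 515 / 415 = 2176.8 mm².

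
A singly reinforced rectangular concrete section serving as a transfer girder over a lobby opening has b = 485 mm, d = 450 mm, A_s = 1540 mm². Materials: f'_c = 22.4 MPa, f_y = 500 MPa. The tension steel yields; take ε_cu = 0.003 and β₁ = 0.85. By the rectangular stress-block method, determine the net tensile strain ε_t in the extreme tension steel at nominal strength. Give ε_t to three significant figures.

ε_t ≈ 0.0108

a = A_s f_y/(0.85 f'_c b) = 83.38 mm.
β₁ = 0.85, so c = a/β₁ = 83.38/0.85 = 98.09 mm.
From the linear strain diagram with ε_cu = 0.003: ε_t = 0.003 (d − c)/c = 0.003 × (450 − 98.09)/98.09 = 0.0108.
Since ε_t ≥ 0.005, the section is tension-controlled.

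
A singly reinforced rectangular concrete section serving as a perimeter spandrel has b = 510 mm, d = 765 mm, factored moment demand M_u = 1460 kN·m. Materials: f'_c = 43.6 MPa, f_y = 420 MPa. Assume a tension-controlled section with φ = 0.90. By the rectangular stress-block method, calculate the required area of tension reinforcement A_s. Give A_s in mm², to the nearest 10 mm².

A_s ≈ 5490 mm²

M_n = M_u/φ = 1460/0.90 = 1622.22 kN·m.
With M_n = 0.85 f'_c a b (d − a/2), solve the quadratic for a:
a = d − √(d² − 2M_n/(0.85 f'_c b)) = 765 − √(765² − 2 × 1622.22×10⁶/(0.85 × 43.6 × 510)) = 121.91 mm.
A_s = 0.85 f'_c a b / f_y = 0.85 × 43.6 × 121.91 × 510 / 420 = 5486.1 mm².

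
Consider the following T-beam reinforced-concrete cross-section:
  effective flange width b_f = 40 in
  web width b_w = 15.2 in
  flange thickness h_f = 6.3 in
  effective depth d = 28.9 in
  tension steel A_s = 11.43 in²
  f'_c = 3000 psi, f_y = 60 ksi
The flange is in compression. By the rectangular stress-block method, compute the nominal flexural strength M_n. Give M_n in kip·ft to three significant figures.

M_n ≈ 1460 kip·ft

Tension: T = A_s f_y = 11.43 × 60 = 685.8 kips.
Try a within the flange: a = T/(0.85 f'_c b_f) = 685.8/(0.85 × 3 × 40) = 6.724 in.
a = 6.724 > h_f = 6.3 in: the block extends into the web. Split into flange-overhang and web parts.
C_f = 0.85 f'_c (b_f − b_w) h_f = 0.85 × 3 × (40 − 15.2) × 6.3 = 398.4 kips.
Remaining web compression depth: a_w = (T − C_f)/(0.85 f'_c b_w) = (685.8 − 398.4)/(0.85 × 3 × 15.2) = 7.415 in.
M_n = C_f(d − h_f/2) + (T − C_f)(d − a_w/2) = 398.4 × (28.9 − 3.15) + 287.4 × (28.9 − 3.7075) = 10258.8 + 7240.3 = 17499.1 kip·in.
M_n = 17499.1/12 = 1458.26 kip·ft.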